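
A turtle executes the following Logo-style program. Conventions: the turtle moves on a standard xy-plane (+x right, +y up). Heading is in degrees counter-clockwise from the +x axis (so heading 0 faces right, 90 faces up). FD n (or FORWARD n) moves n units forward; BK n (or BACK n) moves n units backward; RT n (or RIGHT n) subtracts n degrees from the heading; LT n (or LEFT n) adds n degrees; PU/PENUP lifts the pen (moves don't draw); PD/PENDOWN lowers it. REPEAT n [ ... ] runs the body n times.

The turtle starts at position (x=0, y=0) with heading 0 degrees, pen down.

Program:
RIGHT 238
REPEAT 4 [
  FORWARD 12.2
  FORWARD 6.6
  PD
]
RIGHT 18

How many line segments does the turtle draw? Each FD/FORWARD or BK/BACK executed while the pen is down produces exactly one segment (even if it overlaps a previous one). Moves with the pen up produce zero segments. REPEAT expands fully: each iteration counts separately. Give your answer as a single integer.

Executing turtle program step by step:
Start: pos=(0,0), heading=0, pen down
RT 238: heading 0 -> 122
REPEAT 4 [
  -- iteration 1/4 --
  FD 12.2: (0,0) -> (-6.465,10.346) [heading=122, draw]
  FD 6.6: (-6.465,10.346) -> (-9.962,15.943) [heading=122, draw]
  PD: pen down
  -- iteration 2/4 --
  FD 12.2: (-9.962,15.943) -> (-16.427,26.289) [heading=122, draw]
  FD 6.6: (-16.427,26.289) -> (-19.925,31.887) [heading=122, draw]
  PD: pen down
  -- iteration 3/4 --
  FD 12.2: (-19.925,31.887) -> (-26.39,42.233) [heading=122, draw]
  FD 6.6: (-26.39,42.233) -> (-29.887,47.83) [heading=122, draw]
  PD: pen down
  -- iteration 4/4 --
  FD 12.2: (-29.887,47.83) -> (-36.352,58.176) [heading=122, draw]
  FD 6.6: (-36.352,58.176) -> (-39.85,63.773) [heading=122, draw]
  PD: pen down
]
RT 18: heading 122 -> 104
Final: pos=(-39.85,63.773), heading=104, 8 segment(s) drawn
Segments drawn: 8

Answer: 8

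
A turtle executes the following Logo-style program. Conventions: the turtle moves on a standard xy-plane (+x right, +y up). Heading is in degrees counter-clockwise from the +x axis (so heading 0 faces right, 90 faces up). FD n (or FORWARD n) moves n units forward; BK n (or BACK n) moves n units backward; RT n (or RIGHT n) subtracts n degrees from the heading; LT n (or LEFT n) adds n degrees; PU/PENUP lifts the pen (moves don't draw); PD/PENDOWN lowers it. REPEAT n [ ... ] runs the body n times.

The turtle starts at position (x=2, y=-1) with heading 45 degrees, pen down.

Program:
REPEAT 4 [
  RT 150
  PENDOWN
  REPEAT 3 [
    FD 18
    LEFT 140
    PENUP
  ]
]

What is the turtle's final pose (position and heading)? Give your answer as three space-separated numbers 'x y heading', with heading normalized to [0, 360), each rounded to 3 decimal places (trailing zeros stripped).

Answer: 2 -1 45

Derivation:
Executing turtle program step by step:
Start: pos=(2,-1), heading=45, pen down
REPEAT 4 [
  -- iteration 1/4 --
  RT 150: heading 45 -> 255
  PD: pen down
  REPEAT 3 [
    -- iteration 1/3 --
    FD 18: (2,-1) -> (-2.659,-18.387) [heading=255, draw]
    LT 140: heading 255 -> 35
    PU: pen up
    -- iteration 2/3 --
    FD 18: (-2.659,-18.387) -> (12.086,-8.062) [heading=35, move]
    LT 140: heading 35 -> 175
    PU: pen up
    -- iteration 3/3 --
    FD 18: (12.086,-8.062) -> (-5.846,-6.493) [heading=175, move]
    LT 140: heading 175 -> 315
    PU: pen up
  ]
  -- iteration 2/4 --
  RT 150: heading 315 -> 165
  PD: pen down
  REPEAT 3 [
    -- iteration 1/3 --
    FD 18: (-5.846,-6.493) -> (-23.232,-1.835) [heading=165, draw]
    LT 140: heading 165 -> 305
    PU: pen up
    -- iteration 2/3 --
    FD 18: (-23.232,-1.835) -> (-12.908,-16.579) [heading=305, move]
    LT 140: heading 305 -> 85
    PU: pen up
    -- iteration 3/3 --
    FD 18: (-12.908,-16.579) -> (-11.339,1.352) [heading=85, move]
    LT 140: heading 85 -> 225
    PU: pen up
  ]
  -- iteration 3/4 --
  RT 150: heading 225 -> 75
  PD: pen down
  REPEAT 3 [
    -- iteration 1/3 --
    FD 18: (-11.339,1.352) -> (-6.68,18.739) [heading=75, draw]
    LT 140: heading 75 -> 215
    PU: pen up
    -- iteration 2/3 --
    FD 18: (-6.68,18.739) -> (-21.425,8.414) [heading=215, move]
    LT 140: heading 215 -> 355
    PU: pen up
    -- iteration 3/3 --
    FD 18: (-21.425,8.414) -> (-3.493,6.846) [heading=355, move]
    LT 140: heading 355 -> 135
    PU: pen up
  ]
  -- iteration 4/4 --
  RT 150: heading 135 -> 345
  PD: pen down
  REPEAT 3 [
    -- iteration 1/3 --
    FD 18: (-3.493,6.846) -> (13.893,2.187) [heading=345, draw]
    LT 140: heading 345 -> 125
    PU: pen up
    -- iteration 2/3 --
    FD 18: (13.893,2.187) -> (3.569,16.932) [heading=125, move]
    LT 140: heading 125 -> 265
    PU: pen up
    -- iteration 3/3 --
    FD 18: (3.569,16.932) -> (2,-1) [heading=265, move]
    LT 140: heading 265 -> 45
    PU: pen up
  ]
]
Final: pos=(2,-1), heading=45, 4 segment(s) drawn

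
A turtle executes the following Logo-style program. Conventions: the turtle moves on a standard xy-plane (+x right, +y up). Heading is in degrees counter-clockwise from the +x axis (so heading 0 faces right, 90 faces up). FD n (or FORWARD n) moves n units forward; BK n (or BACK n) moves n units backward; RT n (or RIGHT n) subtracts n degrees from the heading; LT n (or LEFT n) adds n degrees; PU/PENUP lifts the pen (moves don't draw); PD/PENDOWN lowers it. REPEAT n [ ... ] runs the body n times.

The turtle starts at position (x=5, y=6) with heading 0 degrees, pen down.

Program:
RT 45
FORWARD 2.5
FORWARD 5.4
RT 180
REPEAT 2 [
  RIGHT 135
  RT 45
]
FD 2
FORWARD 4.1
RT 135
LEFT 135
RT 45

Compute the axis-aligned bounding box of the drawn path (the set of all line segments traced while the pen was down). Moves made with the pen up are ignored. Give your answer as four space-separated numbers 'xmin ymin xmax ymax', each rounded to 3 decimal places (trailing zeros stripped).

Executing turtle program step by step:
Start: pos=(5,6), heading=0, pen down
RT 45: heading 0 -> 315
FD 2.5: (5,6) -> (6.768,4.232) [heading=315, draw]
FD 5.4: (6.768,4.232) -> (10.586,0.414) [heading=315, draw]
RT 180: heading 315 -> 135
REPEAT 2 [
  -- iteration 1/2 --
  RT 135: heading 135 -> 0
  RT 45: heading 0 -> 315
  -- iteration 2/2 --
  RT 135: heading 315 -> 180
  RT 45: heading 180 -> 135
]
FD 2: (10.586,0.414) -> (9.172,1.828) [heading=135, draw]
FD 4.1: (9.172,1.828) -> (6.273,4.727) [heading=135, draw]
RT 135: heading 135 -> 0
LT 135: heading 0 -> 135
RT 45: heading 135 -> 90
Final: pos=(6.273,4.727), heading=90, 4 segment(s) drawn

Segment endpoints: x in {5, 6.273, 6.768, 9.172, 10.586}, y in {0.414, 1.828, 4.232, 4.727, 6}
xmin=5, ymin=0.414, xmax=10.586, ymax=6

Answer: 5 0.414 10.586 6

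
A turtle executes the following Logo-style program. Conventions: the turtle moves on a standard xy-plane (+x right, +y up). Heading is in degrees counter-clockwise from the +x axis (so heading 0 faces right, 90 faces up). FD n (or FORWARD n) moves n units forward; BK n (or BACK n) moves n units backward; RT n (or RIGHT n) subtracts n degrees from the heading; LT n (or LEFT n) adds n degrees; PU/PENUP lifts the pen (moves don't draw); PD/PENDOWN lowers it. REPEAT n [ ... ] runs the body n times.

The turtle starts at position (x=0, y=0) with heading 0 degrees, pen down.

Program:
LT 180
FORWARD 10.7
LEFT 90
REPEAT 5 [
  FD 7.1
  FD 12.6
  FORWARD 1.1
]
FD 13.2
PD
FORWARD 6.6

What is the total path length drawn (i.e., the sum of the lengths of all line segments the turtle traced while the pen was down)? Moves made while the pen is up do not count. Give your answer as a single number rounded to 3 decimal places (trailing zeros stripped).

Answer: 134.5

Derivation:
Executing turtle program step by step:
Start: pos=(0,0), heading=0, pen down
LT 180: heading 0 -> 180
FD 10.7: (0,0) -> (-10.7,0) [heading=180, draw]
LT 90: heading 180 -> 270
REPEAT 5 [
  -- iteration 1/5 --
  FD 7.1: (-10.7,0) -> (-10.7,-7.1) [heading=270, draw]
  FD 12.6: (-10.7,-7.1) -> (-10.7,-19.7) [heading=270, draw]
  FD 1.1: (-10.7,-19.7) -> (-10.7,-20.8) [heading=270, draw]
  -- iteration 2/5 --
  FD 7.1: (-10.7,-20.8) -> (-10.7,-27.9) [heading=270, draw]
  FD 12.6: (-10.7,-27.9) -> (-10.7,-40.5) [heading=270, draw]
  FD 1.1: (-10.7,-40.5) -> (-10.7,-41.6) [heading=270, draw]
  -- iteration 3/5 --
  FD 7.1: (-10.7,-41.6) -> (-10.7,-48.7) [heading=270, draw]
  FD 12.6: (-10.7,-48.7) -> (-10.7,-61.3) [heading=270, draw]
  FD 1.1: (-10.7,-61.3) -> (-10.7,-62.4) [heading=270, draw]
  -- iteration 4/5 --
  FD 7.1: (-10.7,-62.4) -> (-10.7,-69.5) [heading=270, draw]
  FD 12.6: (-10.7,-69.5) -> (-10.7,-82.1) [heading=270, draw]
  FD 1.1: (-10.7,-82.1) -> (-10.7,-83.2) [heading=270, draw]
  -- iteration 5/5 --
  FD 7.1: (-10.7,-83.2) -> (-10.7,-90.3) [heading=270, draw]
  FD 12.6: (-10.7,-90.3) -> (-10.7,-102.9) [heading=270, draw]
  FD 1.1: (-10.7,-102.9) -> (-10.7,-104) [heading=270, draw]
]
FD 13.2: (-10.7,-104) -> (-10.7,-117.2) [heading=270, draw]
PD: pen down
FD 6.6: (-10.7,-117.2) -> (-10.7,-123.8) [heading=270, draw]
Final: pos=(-10.7,-123.8), heading=270, 18 segment(s) drawn

Segment lengths:
  seg 1: (0,0) -> (-10.7,0), length = 10.7
  seg 2: (-10.7,0) -> (-10.7,-7.1), length = 7.1
  seg 3: (-10.7,-7.1) -> (-10.7,-19.7), length = 12.6
  seg 4: (-10.7,-19.7) -> (-10.7,-20.8), length = 1.1
  seg 5: (-10.7,-20.8) -> (-10.7,-27.9), length = 7.1
  seg 6: (-10.7,-27.9) -> (-10.7,-40.5), length = 12.6
  seg 7: (-10.7,-40.5) -> (-10.7,-41.6), length = 1.1
  seg 8: (-10.7,-41.6) -> (-10.7,-48.7), length = 7.1
  seg 9: (-10.7,-48.7) -> (-10.7,-61.3), length = 12.6
  seg 10: (-10.7,-61.3) -> (-10.7,-62.4), length = 1.1
  seg 11: (-10.7,-62.4) -> (-10.7,-69.5), length = 7.1
  seg 12: (-10.7,-69.5) -> (-10.7,-82.1), length = 12.6
  seg 13: (-10.7,-82.1) -> (-10.7,-83.2), length = 1.1
  seg 14: (-10.7,-83.2) -> (-10.7,-90.3), length = 7.1
  seg 15: (-10.7,-90.3) -> (-10.7,-102.9), length = 12.6
  seg 16: (-10.7,-102.9) -> (-10.7,-104), length = 1.1
  seg 17: (-10.7,-104) -> (-10.7,-117.2), length = 13.2
  seg 18: (-10.7,-117.2) -> (-10.7,-123.8), length = 6.6
Total = 134.5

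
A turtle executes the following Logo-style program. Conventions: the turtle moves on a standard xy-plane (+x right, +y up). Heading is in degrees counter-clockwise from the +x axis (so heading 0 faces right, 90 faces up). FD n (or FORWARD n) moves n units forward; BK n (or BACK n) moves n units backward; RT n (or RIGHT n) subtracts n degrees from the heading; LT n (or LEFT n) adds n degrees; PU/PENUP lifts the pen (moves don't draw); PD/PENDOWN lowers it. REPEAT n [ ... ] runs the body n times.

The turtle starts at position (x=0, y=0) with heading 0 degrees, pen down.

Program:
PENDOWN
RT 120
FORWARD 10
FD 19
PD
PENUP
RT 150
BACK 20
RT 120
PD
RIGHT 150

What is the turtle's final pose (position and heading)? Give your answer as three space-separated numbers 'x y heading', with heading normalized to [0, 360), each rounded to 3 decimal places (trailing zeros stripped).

Answer: -14.5 -45.115 180

Derivation:
Executing turtle program step by step:
Start: pos=(0,0), heading=0, pen down
PD: pen down
RT 120: heading 0 -> 240
FD 10: (0,0) -> (-5,-8.66) [heading=240, draw]
FD 19: (-5,-8.66) -> (-14.5,-25.115) [heading=240, draw]
PD: pen down
PU: pen up
RT 150: heading 240 -> 90
BK 20: (-14.5,-25.115) -> (-14.5,-45.115) [heading=90, move]
RT 120: heading 90 -> 330
PD: pen down
RT 150: heading 330 -> 180
Final: pos=(-14.5,-45.115), heading=180, 2 segment(s) drawn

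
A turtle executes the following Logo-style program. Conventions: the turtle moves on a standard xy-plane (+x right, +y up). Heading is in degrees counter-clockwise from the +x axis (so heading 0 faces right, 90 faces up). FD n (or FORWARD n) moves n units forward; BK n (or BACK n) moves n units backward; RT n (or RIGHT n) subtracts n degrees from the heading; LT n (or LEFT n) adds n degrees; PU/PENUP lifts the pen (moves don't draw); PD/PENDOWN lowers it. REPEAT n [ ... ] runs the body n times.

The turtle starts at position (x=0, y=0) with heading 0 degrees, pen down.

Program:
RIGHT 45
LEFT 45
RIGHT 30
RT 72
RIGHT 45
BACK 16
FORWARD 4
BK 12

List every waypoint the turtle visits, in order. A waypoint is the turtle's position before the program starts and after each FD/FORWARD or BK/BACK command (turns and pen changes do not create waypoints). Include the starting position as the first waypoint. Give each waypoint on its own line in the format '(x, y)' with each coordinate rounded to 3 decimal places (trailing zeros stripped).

Answer: (0, 0)
(13.419, 8.714)
(10.064, 6.536)
(20.128, 13.071)

Derivation:
Executing turtle program step by step:
Start: pos=(0,0), heading=0, pen down
RT 45: heading 0 -> 315
LT 45: heading 315 -> 0
RT 30: heading 0 -> 330
RT 72: heading 330 -> 258
RT 45: heading 258 -> 213
BK 16: (0,0) -> (13.419,8.714) [heading=213, draw]
FD 4: (13.419,8.714) -> (10.064,6.536) [heading=213, draw]
BK 12: (10.064,6.536) -> (20.128,13.071) [heading=213, draw]
Final: pos=(20.128,13.071), heading=213, 3 segment(s) drawn
Waypoints (4 total):
(0, 0)
(13.419, 8.714)
(10.064, 6.536)
(20.128, 13.071)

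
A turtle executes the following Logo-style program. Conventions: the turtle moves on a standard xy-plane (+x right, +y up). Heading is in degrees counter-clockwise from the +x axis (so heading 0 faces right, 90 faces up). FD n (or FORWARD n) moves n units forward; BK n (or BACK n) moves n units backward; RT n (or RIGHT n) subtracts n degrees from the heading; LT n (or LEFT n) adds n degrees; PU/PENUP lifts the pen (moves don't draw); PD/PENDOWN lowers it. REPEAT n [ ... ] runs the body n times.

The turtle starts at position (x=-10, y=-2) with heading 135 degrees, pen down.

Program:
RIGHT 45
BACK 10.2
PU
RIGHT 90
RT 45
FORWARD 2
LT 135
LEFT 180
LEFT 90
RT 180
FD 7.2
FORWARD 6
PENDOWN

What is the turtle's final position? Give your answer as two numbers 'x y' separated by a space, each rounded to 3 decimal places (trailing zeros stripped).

Executing turtle program step by step:
Start: pos=(-10,-2), heading=135, pen down
RT 45: heading 135 -> 90
BK 10.2: (-10,-2) -> (-10,-12.2) [heading=90, draw]
PU: pen up
RT 90: heading 90 -> 0
RT 45: heading 0 -> 315
FD 2: (-10,-12.2) -> (-8.586,-13.614) [heading=315, move]
LT 135: heading 315 -> 90
LT 180: heading 90 -> 270
LT 90: heading 270 -> 0
RT 180: heading 0 -> 180
FD 7.2: (-8.586,-13.614) -> (-15.786,-13.614) [heading=180, move]
FD 6: (-15.786,-13.614) -> (-21.786,-13.614) [heading=180, move]
PD: pen down
Final: pos=(-21.786,-13.614), heading=180, 1 segment(s) drawn

Answer: -21.786 -13.614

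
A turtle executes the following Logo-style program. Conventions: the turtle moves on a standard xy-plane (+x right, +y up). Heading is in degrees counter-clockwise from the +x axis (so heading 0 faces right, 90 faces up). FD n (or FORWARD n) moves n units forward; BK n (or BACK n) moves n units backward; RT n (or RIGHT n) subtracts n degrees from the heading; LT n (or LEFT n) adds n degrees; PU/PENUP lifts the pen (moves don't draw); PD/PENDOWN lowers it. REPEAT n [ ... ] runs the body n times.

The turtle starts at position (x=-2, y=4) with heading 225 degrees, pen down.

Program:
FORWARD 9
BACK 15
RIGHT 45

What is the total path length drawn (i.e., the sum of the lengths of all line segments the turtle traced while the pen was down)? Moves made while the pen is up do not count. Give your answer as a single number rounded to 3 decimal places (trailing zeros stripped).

Executing turtle program step by step:
Start: pos=(-2,4), heading=225, pen down
FD 9: (-2,4) -> (-8.364,-2.364) [heading=225, draw]
BK 15: (-8.364,-2.364) -> (2.243,8.243) [heading=225, draw]
RT 45: heading 225 -> 180
Final: pos=(2.243,8.243), heading=180, 2 segment(s) drawn

Segment lengths:
  seg 1: (-2,4) -> (-8.364,-2.364), length = 9
  seg 2: (-8.364,-2.364) -> (2.243,8.243), length = 15
Total = 24

Answer: 24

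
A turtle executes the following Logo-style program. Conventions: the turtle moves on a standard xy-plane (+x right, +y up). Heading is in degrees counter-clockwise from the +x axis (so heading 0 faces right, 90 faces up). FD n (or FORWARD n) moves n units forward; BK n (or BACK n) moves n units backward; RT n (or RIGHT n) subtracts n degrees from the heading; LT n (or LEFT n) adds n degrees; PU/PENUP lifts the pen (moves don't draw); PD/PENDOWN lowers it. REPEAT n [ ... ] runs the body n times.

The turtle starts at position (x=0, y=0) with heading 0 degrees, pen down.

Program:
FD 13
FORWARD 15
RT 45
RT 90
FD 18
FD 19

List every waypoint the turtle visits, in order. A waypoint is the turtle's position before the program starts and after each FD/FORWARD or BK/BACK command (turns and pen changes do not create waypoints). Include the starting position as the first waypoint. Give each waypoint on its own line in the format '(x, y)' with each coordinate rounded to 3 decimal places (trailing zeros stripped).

Executing turtle program step by step:
Start: pos=(0,0), heading=0, pen down
FD 13: (0,0) -> (13,0) [heading=0, draw]
FD 15: (13,0) -> (28,0) [heading=0, draw]
RT 45: heading 0 -> 315
RT 90: heading 315 -> 225
FD 18: (28,0) -> (15.272,-12.728) [heading=225, draw]
FD 19: (15.272,-12.728) -> (1.837,-26.163) [heading=225, draw]
Final: pos=(1.837,-26.163), heading=225, 4 segment(s) drawn
Waypoints (5 total):
(0, 0)
(13, 0)
(28, 0)
(15.272, -12.728)
(1.837, -26.163)

Answer: (0, 0)
(13, 0)
(28, 0)
(15.272, -12.728)
(1.837, -26.163)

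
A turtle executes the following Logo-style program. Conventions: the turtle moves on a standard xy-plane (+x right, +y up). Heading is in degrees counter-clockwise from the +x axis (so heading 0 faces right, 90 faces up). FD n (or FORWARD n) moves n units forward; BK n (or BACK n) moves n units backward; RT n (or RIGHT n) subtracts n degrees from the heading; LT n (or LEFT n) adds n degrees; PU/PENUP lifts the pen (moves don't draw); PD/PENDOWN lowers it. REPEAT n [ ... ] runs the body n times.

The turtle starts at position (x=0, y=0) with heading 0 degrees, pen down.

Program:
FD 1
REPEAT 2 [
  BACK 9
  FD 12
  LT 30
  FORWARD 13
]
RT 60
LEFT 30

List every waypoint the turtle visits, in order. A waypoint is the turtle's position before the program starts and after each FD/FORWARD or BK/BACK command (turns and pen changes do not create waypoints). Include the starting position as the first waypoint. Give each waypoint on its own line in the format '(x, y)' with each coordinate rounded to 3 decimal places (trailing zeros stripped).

Executing turtle program step by step:
Start: pos=(0,0), heading=0, pen down
FD 1: (0,0) -> (1,0) [heading=0, draw]
REPEAT 2 [
  -- iteration 1/2 --
  BK 9: (1,0) -> (-8,0) [heading=0, draw]
  FD 12: (-8,0) -> (4,0) [heading=0, draw]
  LT 30: heading 0 -> 30
  FD 13: (4,0) -> (15.258,6.5) [heading=30, draw]
  -- iteration 2/2 --
  BK 9: (15.258,6.5) -> (7.464,2) [heading=30, draw]
  FD 12: (7.464,2) -> (17.856,8) [heading=30, draw]
  LT 30: heading 30 -> 60
  FD 13: (17.856,8) -> (24.356,19.258) [heading=60, draw]
]
RT 60: heading 60 -> 0
LT 30: heading 0 -> 30
Final: pos=(24.356,19.258), heading=30, 7 segment(s) drawn
Waypoints (8 total):
(0, 0)
(1, 0)
(-8, 0)
(4, 0)
(15.258, 6.5)
(7.464, 2)
(17.856, 8)
(24.356, 19.258)

Answer: (0, 0)
(1, 0)
(-8, 0)
(4, 0)
(15.258, 6.5)
(7.464, 2)
(17.856, 8)
(24.356, 19.258)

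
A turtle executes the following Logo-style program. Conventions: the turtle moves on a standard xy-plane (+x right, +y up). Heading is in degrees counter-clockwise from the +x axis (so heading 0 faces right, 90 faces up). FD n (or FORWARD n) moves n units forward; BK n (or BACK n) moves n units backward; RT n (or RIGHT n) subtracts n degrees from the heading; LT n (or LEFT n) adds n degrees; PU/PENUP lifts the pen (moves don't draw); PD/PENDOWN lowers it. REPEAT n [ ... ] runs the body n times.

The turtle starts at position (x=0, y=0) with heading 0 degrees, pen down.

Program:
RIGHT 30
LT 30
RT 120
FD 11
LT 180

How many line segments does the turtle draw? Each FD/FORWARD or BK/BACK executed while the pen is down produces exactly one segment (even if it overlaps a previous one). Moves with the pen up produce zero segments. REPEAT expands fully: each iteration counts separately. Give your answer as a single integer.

Executing turtle program step by step:
Start: pos=(0,0), heading=0, pen down
RT 30: heading 0 -> 330
LT 30: heading 330 -> 0
RT 120: heading 0 -> 240
FD 11: (0,0) -> (-5.5,-9.526) [heading=240, draw]
LT 180: heading 240 -> 60
Final: pos=(-5.5,-9.526), heading=60, 1 segment(s) drawn
Segments drawn: 1

Answer: 1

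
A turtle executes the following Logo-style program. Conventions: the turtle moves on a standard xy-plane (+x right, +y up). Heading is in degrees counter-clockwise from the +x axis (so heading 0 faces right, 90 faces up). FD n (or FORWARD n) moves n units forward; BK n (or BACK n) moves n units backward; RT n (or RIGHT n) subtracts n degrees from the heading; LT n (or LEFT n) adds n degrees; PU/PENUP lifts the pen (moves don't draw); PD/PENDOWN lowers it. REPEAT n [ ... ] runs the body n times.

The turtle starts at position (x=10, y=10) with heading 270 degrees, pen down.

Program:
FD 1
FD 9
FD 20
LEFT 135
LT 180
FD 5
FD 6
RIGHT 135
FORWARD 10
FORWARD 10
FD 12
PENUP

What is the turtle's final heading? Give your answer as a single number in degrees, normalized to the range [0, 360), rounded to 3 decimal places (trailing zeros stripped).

Answer: 90

Derivation:
Executing turtle program step by step:
Start: pos=(10,10), heading=270, pen down
FD 1: (10,10) -> (10,9) [heading=270, draw]
FD 9: (10,9) -> (10,0) [heading=270, draw]
FD 20: (10,0) -> (10,-20) [heading=270, draw]
LT 135: heading 270 -> 45
LT 180: heading 45 -> 225
FD 5: (10,-20) -> (6.464,-23.536) [heading=225, draw]
FD 6: (6.464,-23.536) -> (2.222,-27.778) [heading=225, draw]
RT 135: heading 225 -> 90
FD 10: (2.222,-27.778) -> (2.222,-17.778) [heading=90, draw]
FD 10: (2.222,-17.778) -> (2.222,-7.778) [heading=90, draw]
FD 12: (2.222,-7.778) -> (2.222,4.222) [heading=90, draw]
PU: pen up
Final: pos=(2.222,4.222), heading=90, 8 segment(s) drawn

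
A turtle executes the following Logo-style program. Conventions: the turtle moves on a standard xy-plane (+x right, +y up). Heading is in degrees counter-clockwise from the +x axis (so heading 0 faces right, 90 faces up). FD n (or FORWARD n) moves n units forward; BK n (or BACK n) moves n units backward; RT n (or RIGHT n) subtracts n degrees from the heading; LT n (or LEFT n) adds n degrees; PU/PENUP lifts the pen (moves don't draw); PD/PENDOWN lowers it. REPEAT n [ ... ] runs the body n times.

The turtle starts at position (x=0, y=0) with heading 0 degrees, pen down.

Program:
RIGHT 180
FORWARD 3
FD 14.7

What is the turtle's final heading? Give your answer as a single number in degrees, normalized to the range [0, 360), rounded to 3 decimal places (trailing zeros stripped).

Executing turtle program step by step:
Start: pos=(0,0), heading=0, pen down
RT 180: heading 0 -> 180
FD 3: (0,0) -> (-3,0) [heading=180, draw]
FD 14.7: (-3,0) -> (-17.7,0) [heading=180, draw]
Final: pos=(-17.7,0), heading=180, 2 segment(s) drawn

Answer: 180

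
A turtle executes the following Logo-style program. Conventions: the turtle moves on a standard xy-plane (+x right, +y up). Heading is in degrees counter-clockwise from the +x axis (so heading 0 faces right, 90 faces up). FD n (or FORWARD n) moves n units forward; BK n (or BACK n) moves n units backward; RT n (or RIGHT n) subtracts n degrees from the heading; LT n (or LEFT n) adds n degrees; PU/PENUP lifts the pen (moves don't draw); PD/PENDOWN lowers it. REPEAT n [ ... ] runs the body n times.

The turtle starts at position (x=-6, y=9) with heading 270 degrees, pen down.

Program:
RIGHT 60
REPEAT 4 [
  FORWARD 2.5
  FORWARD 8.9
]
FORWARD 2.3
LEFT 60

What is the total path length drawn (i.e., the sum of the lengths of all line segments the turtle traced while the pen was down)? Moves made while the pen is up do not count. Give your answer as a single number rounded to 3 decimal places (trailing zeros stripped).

Executing turtle program step by step:
Start: pos=(-6,9), heading=270, pen down
RT 60: heading 270 -> 210
REPEAT 4 [
  -- iteration 1/4 --
  FD 2.5: (-6,9) -> (-8.165,7.75) [heading=210, draw]
  FD 8.9: (-8.165,7.75) -> (-15.873,3.3) [heading=210, draw]
  -- iteration 2/4 --
  FD 2.5: (-15.873,3.3) -> (-18.038,2.05) [heading=210, draw]
  FD 8.9: (-18.038,2.05) -> (-25.745,-2.4) [heading=210, draw]
  -- iteration 3/4 --
  FD 2.5: (-25.745,-2.4) -> (-27.91,-3.65) [heading=210, draw]
  FD 8.9: (-27.91,-3.65) -> (-35.618,-8.1) [heading=210, draw]
  -- iteration 4/4 --
  FD 2.5: (-35.618,-8.1) -> (-37.783,-9.35) [heading=210, draw]
  FD 8.9: (-37.783,-9.35) -> (-45.491,-13.8) [heading=210, draw]
]
FD 2.3: (-45.491,-13.8) -> (-47.483,-14.95) [heading=210, draw]
LT 60: heading 210 -> 270
Final: pos=(-47.483,-14.95), heading=270, 9 segment(s) drawn

Segment lengths:
  seg 1: (-6,9) -> (-8.165,7.75), length = 2.5
  seg 2: (-8.165,7.75) -> (-15.873,3.3), length = 8.9
  seg 3: (-15.873,3.3) -> (-18.038,2.05), length = 2.5
  seg 4: (-18.038,2.05) -> (-25.745,-2.4), length = 8.9
  seg 5: (-25.745,-2.4) -> (-27.91,-3.65), length = 2.5
  seg 6: (-27.91,-3.65) -> (-35.618,-8.1), length = 8.9
  seg 7: (-35.618,-8.1) -> (-37.783,-9.35), length = 2.5
  seg 8: (-37.783,-9.35) -> (-45.491,-13.8), length = 8.9
  seg 9: (-45.491,-13.8) -> (-47.483,-14.95), length = 2.3
Total = 47.9

Answer: 47.9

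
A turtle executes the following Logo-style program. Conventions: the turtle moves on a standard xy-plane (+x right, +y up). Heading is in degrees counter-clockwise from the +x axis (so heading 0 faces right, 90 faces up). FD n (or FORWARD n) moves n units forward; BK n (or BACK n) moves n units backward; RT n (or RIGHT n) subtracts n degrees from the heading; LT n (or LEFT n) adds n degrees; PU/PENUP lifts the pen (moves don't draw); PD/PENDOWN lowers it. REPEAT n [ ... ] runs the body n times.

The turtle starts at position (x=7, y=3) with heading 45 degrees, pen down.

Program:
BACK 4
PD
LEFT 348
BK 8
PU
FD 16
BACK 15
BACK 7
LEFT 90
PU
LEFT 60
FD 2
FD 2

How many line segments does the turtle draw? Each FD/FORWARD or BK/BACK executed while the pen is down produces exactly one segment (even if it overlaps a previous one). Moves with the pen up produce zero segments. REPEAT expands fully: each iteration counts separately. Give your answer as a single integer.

Executing turtle program step by step:
Start: pos=(7,3), heading=45, pen down
BK 4: (7,3) -> (4.172,0.172) [heading=45, draw]
PD: pen down
LT 348: heading 45 -> 33
BK 8: (4.172,0.172) -> (-2.538,-4.186) [heading=33, draw]
PU: pen up
FD 16: (-2.538,-4.186) -> (10.881,4.529) [heading=33, move]
BK 15: (10.881,4.529) -> (-1.699,-3.641) [heading=33, move]
BK 7: (-1.699,-3.641) -> (-7.57,-7.453) [heading=33, move]
LT 90: heading 33 -> 123
PU: pen up
LT 60: heading 123 -> 183
FD 2: (-7.57,-7.453) -> (-9.567,-7.558) [heading=183, move]
FD 2: (-9.567,-7.558) -> (-11.564,-7.663) [heading=183, move]
Final: pos=(-11.564,-7.663), heading=183, 2 segment(s) drawn
Segments drawn: 2

Answer: 2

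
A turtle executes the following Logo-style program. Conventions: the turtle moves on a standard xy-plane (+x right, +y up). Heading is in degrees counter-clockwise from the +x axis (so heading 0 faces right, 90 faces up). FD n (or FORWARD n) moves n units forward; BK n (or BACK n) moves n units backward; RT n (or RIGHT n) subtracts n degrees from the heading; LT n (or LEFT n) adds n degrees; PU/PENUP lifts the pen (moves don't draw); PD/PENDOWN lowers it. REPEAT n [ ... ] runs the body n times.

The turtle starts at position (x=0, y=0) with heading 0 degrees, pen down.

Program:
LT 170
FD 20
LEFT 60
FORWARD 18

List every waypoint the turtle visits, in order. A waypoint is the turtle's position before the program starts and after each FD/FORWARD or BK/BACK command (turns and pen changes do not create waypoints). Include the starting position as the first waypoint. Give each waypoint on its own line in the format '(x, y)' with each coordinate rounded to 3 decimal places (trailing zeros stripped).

Executing turtle program step by step:
Start: pos=(0,0), heading=0, pen down
LT 170: heading 0 -> 170
FD 20: (0,0) -> (-19.696,3.473) [heading=170, draw]
LT 60: heading 170 -> 230
FD 18: (-19.696,3.473) -> (-31.266,-10.316) [heading=230, draw]
Final: pos=(-31.266,-10.316), heading=230, 2 segment(s) drawn
Waypoints (3 total):
(0, 0)
(-19.696, 3.473)
(-31.266, -10.316)

Answer: (0, 0)
(-19.696, 3.473)
(-31.266, -10.316)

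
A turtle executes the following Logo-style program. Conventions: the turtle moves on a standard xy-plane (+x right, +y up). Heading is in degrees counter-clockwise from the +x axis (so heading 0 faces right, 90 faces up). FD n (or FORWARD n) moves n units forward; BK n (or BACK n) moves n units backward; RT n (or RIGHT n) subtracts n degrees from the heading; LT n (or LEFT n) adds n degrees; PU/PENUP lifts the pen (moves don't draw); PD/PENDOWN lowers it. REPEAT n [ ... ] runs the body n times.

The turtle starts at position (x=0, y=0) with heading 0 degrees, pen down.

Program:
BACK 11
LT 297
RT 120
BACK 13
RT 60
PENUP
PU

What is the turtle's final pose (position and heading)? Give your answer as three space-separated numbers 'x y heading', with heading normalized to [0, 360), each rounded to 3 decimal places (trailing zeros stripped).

Executing turtle program step by step:
Start: pos=(0,0), heading=0, pen down
BK 11: (0,0) -> (-11,0) [heading=0, draw]
LT 297: heading 0 -> 297
RT 120: heading 297 -> 177
BK 13: (-11,0) -> (1.982,-0.68) [heading=177, draw]
RT 60: heading 177 -> 117
PU: pen up
PU: pen up
Final: pos=(1.982,-0.68), heading=117, 2 segment(s) drawn

Answer: 1.982 -0.68 117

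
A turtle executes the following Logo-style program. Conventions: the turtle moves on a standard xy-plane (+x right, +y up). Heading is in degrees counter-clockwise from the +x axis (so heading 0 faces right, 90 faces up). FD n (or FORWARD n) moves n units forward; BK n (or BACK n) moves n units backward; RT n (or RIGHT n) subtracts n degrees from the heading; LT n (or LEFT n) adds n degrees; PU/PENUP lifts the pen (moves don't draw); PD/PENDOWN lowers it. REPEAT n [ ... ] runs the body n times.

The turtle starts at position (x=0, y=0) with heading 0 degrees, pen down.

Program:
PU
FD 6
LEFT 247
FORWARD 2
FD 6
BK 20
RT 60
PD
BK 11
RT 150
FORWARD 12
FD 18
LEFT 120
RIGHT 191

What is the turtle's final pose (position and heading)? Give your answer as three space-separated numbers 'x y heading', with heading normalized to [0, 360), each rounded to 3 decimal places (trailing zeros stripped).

Answer: 45.566 30.441 326

Derivation:
Executing turtle program step by step:
Start: pos=(0,0), heading=0, pen down
PU: pen up
FD 6: (0,0) -> (6,0) [heading=0, move]
LT 247: heading 0 -> 247
FD 2: (6,0) -> (5.219,-1.841) [heading=247, move]
FD 6: (5.219,-1.841) -> (2.874,-7.364) [heading=247, move]
BK 20: (2.874,-7.364) -> (10.689,11.046) [heading=247, move]
RT 60: heading 247 -> 187
PD: pen down
BK 11: (10.689,11.046) -> (21.607,12.387) [heading=187, draw]
RT 150: heading 187 -> 37
FD 12: (21.607,12.387) -> (31.19,19.608) [heading=37, draw]
FD 18: (31.19,19.608) -> (45.566,30.441) [heading=37, draw]
LT 120: heading 37 -> 157
RT 191: heading 157 -> 326
Final: pos=(45.566,30.441), heading=326, 3 segment(s) drawn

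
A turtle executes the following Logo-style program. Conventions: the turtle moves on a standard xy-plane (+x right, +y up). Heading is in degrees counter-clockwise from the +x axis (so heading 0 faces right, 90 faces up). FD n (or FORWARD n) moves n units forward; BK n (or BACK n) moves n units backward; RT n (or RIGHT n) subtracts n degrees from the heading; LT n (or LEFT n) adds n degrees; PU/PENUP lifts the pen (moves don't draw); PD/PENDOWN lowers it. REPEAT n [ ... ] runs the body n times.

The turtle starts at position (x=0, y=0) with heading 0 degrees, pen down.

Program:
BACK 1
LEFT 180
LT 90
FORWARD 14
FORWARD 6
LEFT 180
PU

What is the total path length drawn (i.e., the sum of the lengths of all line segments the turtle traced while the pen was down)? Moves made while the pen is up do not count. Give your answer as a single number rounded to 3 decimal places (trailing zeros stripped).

Answer: 21

Derivation:
Executing turtle program step by step:
Start: pos=(0,0), heading=0, pen down
BK 1: (0,0) -> (-1,0) [heading=0, draw]
LT 180: heading 0 -> 180
LT 90: heading 180 -> 270
FD 14: (-1,0) -> (-1,-14) [heading=270, draw]
FD 6: (-1,-14) -> (-1,-20) [heading=270, draw]
LT 180: heading 270 -> 90
PU: pen up
Final: pos=(-1,-20), heading=90, 3 segment(s) drawn

Segment lengths:
  seg 1: (0,0) -> (-1,0), length = 1
  seg 2: (-1,0) -> (-1,-14), length = 14
  seg 3: (-1,-14) -> (-1,-20), length = 6
Total = 21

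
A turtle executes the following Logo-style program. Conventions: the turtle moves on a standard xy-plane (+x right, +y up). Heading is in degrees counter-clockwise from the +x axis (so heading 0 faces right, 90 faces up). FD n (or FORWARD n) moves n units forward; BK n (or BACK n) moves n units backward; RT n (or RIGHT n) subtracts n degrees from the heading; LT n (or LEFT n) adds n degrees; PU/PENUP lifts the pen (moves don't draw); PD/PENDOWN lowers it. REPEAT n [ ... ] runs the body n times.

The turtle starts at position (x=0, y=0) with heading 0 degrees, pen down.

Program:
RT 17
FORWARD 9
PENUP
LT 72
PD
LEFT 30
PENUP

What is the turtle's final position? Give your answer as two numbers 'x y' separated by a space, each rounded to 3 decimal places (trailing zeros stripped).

Executing turtle program step by step:
Start: pos=(0,0), heading=0, pen down
RT 17: heading 0 -> 343
FD 9: (0,0) -> (8.607,-2.631) [heading=343, draw]
PU: pen up
LT 72: heading 343 -> 55
PD: pen down
LT 30: heading 55 -> 85
PU: pen up
Final: pos=(8.607,-2.631), heading=85, 1 segment(s) drawn

Answer: 8.607 -2.631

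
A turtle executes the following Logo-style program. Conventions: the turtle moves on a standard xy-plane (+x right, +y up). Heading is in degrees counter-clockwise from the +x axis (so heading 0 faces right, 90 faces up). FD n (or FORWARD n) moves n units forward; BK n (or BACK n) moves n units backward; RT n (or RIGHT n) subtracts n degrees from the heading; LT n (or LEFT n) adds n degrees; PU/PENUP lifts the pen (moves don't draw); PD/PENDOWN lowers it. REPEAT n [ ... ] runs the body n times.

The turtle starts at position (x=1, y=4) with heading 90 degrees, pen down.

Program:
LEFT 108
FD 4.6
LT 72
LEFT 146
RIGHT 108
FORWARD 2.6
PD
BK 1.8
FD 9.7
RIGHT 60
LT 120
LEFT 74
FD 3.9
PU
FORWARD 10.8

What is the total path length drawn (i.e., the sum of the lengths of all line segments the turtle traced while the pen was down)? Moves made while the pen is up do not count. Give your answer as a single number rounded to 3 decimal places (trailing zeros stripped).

Executing turtle program step by step:
Start: pos=(1,4), heading=90, pen down
LT 108: heading 90 -> 198
FD 4.6: (1,4) -> (-3.375,2.579) [heading=198, draw]
LT 72: heading 198 -> 270
LT 146: heading 270 -> 56
RT 108: heading 56 -> 308
FD 2.6: (-3.375,2.579) -> (-1.774,0.53) [heading=308, draw]
PD: pen down
BK 1.8: (-1.774,0.53) -> (-2.882,1.948) [heading=308, draw]
FD 9.7: (-2.882,1.948) -> (3.09,-5.696) [heading=308, draw]
RT 60: heading 308 -> 248
LT 120: heading 248 -> 8
LT 74: heading 8 -> 82
FD 3.9: (3.09,-5.696) -> (3.632,-1.834) [heading=82, draw]
PU: pen up
FD 10.8: (3.632,-1.834) -> (5.135,8.861) [heading=82, move]
Final: pos=(5.135,8.861), heading=82, 5 segment(s) drawn

Segment lengths:
  seg 1: (1,4) -> (-3.375,2.579), length = 4.6
  seg 2: (-3.375,2.579) -> (-1.774,0.53), length = 2.6
  seg 3: (-1.774,0.53) -> (-2.882,1.948), length = 1.8
  seg 4: (-2.882,1.948) -> (3.09,-5.696), length = 9.7
  seg 5: (3.09,-5.696) -> (3.632,-1.834), length = 3.9
Total = 22.6

Answer: 22.6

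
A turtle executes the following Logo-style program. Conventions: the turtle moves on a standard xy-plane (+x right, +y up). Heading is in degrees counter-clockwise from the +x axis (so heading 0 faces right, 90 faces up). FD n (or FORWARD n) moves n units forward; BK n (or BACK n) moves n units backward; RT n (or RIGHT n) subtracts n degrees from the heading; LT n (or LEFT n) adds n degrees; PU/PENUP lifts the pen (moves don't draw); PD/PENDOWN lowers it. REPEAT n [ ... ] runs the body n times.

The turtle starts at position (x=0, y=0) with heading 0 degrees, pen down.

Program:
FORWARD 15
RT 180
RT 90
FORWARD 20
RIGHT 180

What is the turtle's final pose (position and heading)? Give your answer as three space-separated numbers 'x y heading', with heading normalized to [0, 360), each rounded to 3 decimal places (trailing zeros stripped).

Executing turtle program step by step:
Start: pos=(0,0), heading=0, pen down
FD 15: (0,0) -> (15,0) [heading=0, draw]
RT 180: heading 0 -> 180
RT 90: heading 180 -> 90
FD 20: (15,0) -> (15,20) [heading=90, draw]
RT 180: heading 90 -> 270
Final: pos=(15,20), heading=270, 2 segment(s) drawn

Answer: 15 20 270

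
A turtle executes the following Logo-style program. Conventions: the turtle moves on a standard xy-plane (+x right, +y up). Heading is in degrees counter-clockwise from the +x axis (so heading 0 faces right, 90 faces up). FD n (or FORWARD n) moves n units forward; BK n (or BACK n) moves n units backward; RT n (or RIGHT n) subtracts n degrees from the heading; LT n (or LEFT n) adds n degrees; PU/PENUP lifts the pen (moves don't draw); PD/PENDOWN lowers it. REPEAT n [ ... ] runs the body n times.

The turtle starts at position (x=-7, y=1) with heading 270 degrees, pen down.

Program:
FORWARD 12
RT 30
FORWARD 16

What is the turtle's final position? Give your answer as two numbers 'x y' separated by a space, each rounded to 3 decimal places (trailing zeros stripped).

Answer: -15 -24.856

Derivation:
Executing turtle program step by step:
Start: pos=(-7,1), heading=270, pen down
FD 12: (-7,1) -> (-7,-11) [heading=270, draw]
RT 30: heading 270 -> 240
FD 16: (-7,-11) -> (-15,-24.856) [heading=240, draw]
Final: pos=(-15,-24.856), heading=240, 2 segment(s) drawn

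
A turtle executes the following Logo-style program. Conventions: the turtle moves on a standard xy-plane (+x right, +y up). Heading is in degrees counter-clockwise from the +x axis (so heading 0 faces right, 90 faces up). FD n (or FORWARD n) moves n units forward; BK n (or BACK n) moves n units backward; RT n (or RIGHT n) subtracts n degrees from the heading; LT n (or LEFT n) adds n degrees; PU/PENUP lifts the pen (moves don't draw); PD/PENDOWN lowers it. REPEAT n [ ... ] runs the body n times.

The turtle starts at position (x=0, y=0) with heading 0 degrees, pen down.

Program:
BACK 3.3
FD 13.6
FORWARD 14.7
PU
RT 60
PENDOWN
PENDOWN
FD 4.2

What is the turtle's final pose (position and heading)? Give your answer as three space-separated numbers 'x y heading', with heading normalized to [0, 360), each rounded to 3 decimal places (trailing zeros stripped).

Answer: 27.1 -3.637 300

Derivation:
Executing turtle program step by step:
Start: pos=(0,0), heading=0, pen down
BK 3.3: (0,0) -> (-3.3,0) [heading=0, draw]
FD 13.6: (-3.3,0) -> (10.3,0) [heading=0, draw]
FD 14.7: (10.3,0) -> (25,0) [heading=0, draw]
PU: pen up
RT 60: heading 0 -> 300
PD: pen down
PD: pen down
FD 4.2: (25,0) -> (27.1,-3.637) [heading=300, draw]
Final: pos=(27.1,-3.637), heading=300, 4 segment(s) drawn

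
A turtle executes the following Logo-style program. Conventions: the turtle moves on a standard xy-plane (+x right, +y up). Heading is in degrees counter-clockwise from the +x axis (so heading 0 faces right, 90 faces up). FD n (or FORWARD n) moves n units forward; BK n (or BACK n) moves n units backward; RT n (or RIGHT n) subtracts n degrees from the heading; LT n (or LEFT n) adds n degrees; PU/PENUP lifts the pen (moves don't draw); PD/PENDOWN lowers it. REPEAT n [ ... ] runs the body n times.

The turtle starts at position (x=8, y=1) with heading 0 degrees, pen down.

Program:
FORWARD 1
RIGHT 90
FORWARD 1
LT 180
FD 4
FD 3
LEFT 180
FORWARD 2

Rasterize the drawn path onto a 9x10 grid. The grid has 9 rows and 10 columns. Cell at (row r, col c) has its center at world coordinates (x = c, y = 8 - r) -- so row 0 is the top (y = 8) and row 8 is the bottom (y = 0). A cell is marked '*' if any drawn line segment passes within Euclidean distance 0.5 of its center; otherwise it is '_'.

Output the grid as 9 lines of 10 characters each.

Answer: __________
_________*
_________*
_________*
_________*
_________*
_________*
________**
_________*

Derivation:
Segment 0: (8,1) -> (9,1)
Segment 1: (9,1) -> (9,0)
Segment 2: (9,0) -> (9,4)
Segment 3: (9,4) -> (9,7)
Segment 4: (9,7) -> (9,5)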